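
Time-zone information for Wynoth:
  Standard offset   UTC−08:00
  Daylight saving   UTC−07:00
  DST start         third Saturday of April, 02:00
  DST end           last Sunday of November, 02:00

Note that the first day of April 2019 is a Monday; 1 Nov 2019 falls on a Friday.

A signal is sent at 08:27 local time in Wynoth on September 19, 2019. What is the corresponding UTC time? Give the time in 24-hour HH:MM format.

15:27

1 April 2019 is a Monday, so the first Saturday is April 6 and the third is April 20.
1 November 2019 is a Friday, so Sundays fall on 3, 10, 17, 24; the last is November 24.
September 19, 2019 lies within the daylight-saving period (20 April – 24 November), so Wynoth is on daylight time, UTC−07:00.
08:27 local + 7h = 15:27 UTC.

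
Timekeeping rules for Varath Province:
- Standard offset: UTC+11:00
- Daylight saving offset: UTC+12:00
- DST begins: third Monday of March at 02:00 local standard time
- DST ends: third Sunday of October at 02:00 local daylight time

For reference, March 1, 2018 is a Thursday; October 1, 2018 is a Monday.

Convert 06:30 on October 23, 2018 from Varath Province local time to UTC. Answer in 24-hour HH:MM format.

19:30

1 March 2018 is a Thursday, so the first Monday is March 5 and the third is March 19.
1 October 2018 is a Monday, so the first Sunday is October 7 and the third is October 21.
October 23, 2018 is outside the daylight-saving period (19 March – 21 October), so Varath Province is on standard time, UTC+11:00.
06:30 local − 11h = 19:30 UTC (rolling into the previous day, 22 October 2018).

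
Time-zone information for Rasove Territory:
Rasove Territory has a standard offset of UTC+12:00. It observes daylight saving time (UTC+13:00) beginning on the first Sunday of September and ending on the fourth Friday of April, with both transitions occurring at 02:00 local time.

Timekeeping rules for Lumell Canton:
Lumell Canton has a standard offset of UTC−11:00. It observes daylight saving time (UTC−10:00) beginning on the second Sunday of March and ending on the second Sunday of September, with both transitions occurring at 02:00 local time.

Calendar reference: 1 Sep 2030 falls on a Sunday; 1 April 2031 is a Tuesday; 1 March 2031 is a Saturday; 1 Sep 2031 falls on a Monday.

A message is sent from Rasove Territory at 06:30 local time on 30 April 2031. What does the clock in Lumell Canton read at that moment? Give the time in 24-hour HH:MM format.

08:30

1 September 2030 is a Sunday, so the first Sunday is September 1.
1 April 2031 is a Tuesday, so the first Friday is April 4 and the fourth is April 25.
30 April 2031 does not fall between 1 September 2030 and 25 April 2031, so daylight saving is not in effect and Rasove Territory is at UTC+12:00.
06:30 Rasove Territory − 12h = 18:30 UTC (rolling into the previous day, 29 April 2031).
1 March 2031 is a Saturday, so the first Sunday is March 2 and the second is March 9.
1 September 2031 is a Monday, so the first Sunday is September 7 and the second is September 14.
At the standard offset (UTC−11:00), 18:30 UTC − 11h = 07:30 Lumell Canton standard time.
Daylight saving runs 9 March – 14 September; the standard-time date in Lumell Canton, 29 April 2031, is inside that window, so Lumell Canton is at UTC−10:00.
18:30 UTC − 10h = 08:30 Lumell Canton.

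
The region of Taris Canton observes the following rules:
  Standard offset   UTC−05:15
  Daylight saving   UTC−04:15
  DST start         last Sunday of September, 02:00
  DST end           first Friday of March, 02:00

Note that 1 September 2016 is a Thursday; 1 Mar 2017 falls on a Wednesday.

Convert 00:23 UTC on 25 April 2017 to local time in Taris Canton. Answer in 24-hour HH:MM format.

19:08

1 September 2016 is a Thursday, so Sundays fall on 4, 11, 18, 25; the last is September 25.
1 March 2017 is a Wednesday, so the first Friday is March 3.
At the standard offset (UTC−05:15), 00:23 UTC − 5h15m = 19:08 Taris Canton standard time (rolling into the previous day, 24 April 2017).
The standard-time date in Taris Canton, 24 April 2017, does not fall between 25 September 2016 and 3 March 2017, so daylight saving is not in effect and Taris Canton is at UTC−05:15.
00:23 UTC − 5h15m = 19:08 local (rolling into the previous day, 24 April 2017).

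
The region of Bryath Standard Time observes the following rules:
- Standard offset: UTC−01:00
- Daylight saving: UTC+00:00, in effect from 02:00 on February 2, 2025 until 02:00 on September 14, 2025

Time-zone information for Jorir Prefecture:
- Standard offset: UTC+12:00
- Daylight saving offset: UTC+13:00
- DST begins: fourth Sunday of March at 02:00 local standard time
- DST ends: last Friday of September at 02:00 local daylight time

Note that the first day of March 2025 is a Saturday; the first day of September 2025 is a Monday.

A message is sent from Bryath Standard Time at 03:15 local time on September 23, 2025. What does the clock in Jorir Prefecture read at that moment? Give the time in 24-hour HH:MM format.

Daylight saving runs 2 February – 14 September; September 23, 2025 is outside that window, so Bryath Standard Time is on standard time at UTC−01:00.
03:15 Bryath Standard Time + 1h = 04:15 UTC.
1 March 2025 is a Saturday, so the first Sunday is March 2 and the fourth is March 23.
1 September 2025 is a Monday, so Fridays fall on 5, 12, 19, 26; the last is September 26.
At the standard offset (UTC+12:00), 04:15 UTC + 12h = 16:15 Jorir Prefecture standard time.
The standard-time date in Jorir Prefecture, September 23, 2025, lies within the daylight-saving period (23 March – 26 September), so Jorir Prefecture is on daylight time, UTC+13:00.
04:15 UTC + 13h = 17:15 Jorir Prefecture.

17:15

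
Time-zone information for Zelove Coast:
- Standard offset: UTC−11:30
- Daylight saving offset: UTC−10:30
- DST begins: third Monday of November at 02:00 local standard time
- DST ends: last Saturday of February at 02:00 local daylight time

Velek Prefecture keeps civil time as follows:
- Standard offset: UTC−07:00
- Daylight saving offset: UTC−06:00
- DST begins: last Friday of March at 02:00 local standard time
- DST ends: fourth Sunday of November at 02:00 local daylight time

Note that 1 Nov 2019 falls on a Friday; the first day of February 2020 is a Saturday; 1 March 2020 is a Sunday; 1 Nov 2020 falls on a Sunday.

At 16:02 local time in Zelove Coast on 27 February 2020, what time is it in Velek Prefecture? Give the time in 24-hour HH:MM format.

1 November 2019 is a Friday, so the first Monday is November 4 and the third is November 18.
1 February 2020 is a Saturday, so Saturdays fall on 1, 8, 15, 22, 29; the last is February 29.
27 February 2020 lies within the daylight-saving period (18 November 2019 – 29 February 2020), so Zelove Coast is on daylight time, UTC−10:30.
16:02 Zelove Coast + 10h30m = 02:32 UTC (rolling into the next day, 28 February 2020).
1 March 2020 is a Sunday, so Fridays fall on 6, 13, 20, 27; the last is March 27.
1 November 2020 is a Sunday, so the first Sunday is November 1 and the fourth is November 22.
At the standard offset (UTC−07:00), 02:32 UTC − 7h = 19:32 Velek Prefecture standard time (rolling into the previous day, 27 February 2020).
The standard-time date in Velek Prefecture, 27 February 2020, is outside the daylight-saving period (27 March – 22 November), so Velek Prefecture is on standard time, UTC−07:00.
02:32 UTC − 7h = 19:32 Velek Prefecture (rolling into the previous day, 27 February 2020).

19:32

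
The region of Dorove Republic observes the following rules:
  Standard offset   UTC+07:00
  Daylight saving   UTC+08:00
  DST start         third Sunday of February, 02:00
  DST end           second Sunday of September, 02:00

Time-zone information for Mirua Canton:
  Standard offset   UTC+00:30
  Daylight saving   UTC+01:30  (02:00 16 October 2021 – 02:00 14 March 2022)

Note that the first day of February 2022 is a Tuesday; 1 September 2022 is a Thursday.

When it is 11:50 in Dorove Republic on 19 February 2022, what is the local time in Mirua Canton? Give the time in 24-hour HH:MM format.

06:20

1 February 2022 is a Tuesday, so the first Sunday is February 6 and the third is February 20.
1 September 2022 is a Thursday, so the first Sunday is September 4 and the second is September 11.
19 February 2022 does not fall between 20 February and 11 September, so daylight saving is not in effect and Dorove Republic is at UTC+07:00.
11:50 Dorove Republic − 7h = 04:50 UTC.
At the standard offset (UTC+00:30), 04:50 UTC + 0h30m = 05:20 Mirua Canton standard time.
Daylight saving runs 16 October 2021 – 14 March 2022; the standard-time date in Mirua Canton, 19 February 2022, is inside that window, so Mirua Canton is at UTC+01:30.
04:50 UTC + 1h30m = 06:20 Mirua Canton.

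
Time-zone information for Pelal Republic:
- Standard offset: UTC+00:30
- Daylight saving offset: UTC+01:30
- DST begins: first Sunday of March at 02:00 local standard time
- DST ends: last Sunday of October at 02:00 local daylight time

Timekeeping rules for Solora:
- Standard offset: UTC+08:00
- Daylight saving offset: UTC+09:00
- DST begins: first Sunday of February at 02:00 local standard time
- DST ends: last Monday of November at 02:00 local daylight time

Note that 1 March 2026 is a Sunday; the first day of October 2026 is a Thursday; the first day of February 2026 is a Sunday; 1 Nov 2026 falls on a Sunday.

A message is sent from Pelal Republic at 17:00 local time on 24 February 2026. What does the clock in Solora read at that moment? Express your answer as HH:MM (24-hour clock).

01:30

1 March 2026 is a Sunday, so the first Sunday is March 1.
1 October 2026 is a Thursday, so Sundays fall on 4, 11, 18, 25; the last is October 25.
24 February 2026 does not fall between 1 March and 25 October, so daylight saving is not in effect and Pelal Republic is at UTC+00:30.
17:00 Pelal Republic − 0h30m = 16:30 UTC.
1 February 2026 is a Sunday, so the first Sunday is February 1.
1 November 2026 is a Sunday, so Mondays fall on 2, 9, 16, 23, 30; the last is November 30.
At the standard offset (UTC+08:00), 16:30 UTC + 8h = 00:30 Solora standard time (rolling into the next day, 25 February 2026).
The standard-time date in Solora, 25 February 2026, falls between 1 February and 30 November, so daylight saving is in effect and Solora is at UTC+09:00.
16:30 UTC + 9h = 01:30 Solora (rolling into the next day, 25 February 2026).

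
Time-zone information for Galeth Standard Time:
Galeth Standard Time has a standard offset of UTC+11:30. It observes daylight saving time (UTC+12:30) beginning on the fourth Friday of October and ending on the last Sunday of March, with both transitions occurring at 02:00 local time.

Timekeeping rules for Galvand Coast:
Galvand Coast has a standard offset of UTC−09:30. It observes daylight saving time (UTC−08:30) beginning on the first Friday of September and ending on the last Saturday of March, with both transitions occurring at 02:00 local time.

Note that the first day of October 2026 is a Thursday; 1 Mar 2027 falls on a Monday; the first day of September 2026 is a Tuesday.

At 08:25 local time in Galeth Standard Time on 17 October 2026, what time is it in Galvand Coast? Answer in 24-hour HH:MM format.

1 October 2026 is a Thursday, so the first Friday is October 2 and the fourth is October 23.
1 March 2027 is a Monday, so Sundays fall on 7, 14, 21, 28; the last is March 28.
17 October 2026 is outside the daylight-saving period (23 October 2026 – 28 March 2027), so Galeth Standard Time is on standard time, UTC+11:30.
08:25 Galeth Standard Time − 11h30m = 20:55 UTC (rolling into the previous day, 16 October 2026).
1 September 2026 is a Tuesday, so the first Friday is September 4.
1 March 2027 is a Monday, so Saturdays fall on 6, 13, 20, 27; the last is March 27.
At the standard offset (UTC−09:30), 20:55 UTC − 9h30m = 11:25 Galvand Coast standard time.
The standard-time date in Galvand Coast, 16 October 2026, falls between 4 September 2026 and 27 March 2027, so daylight saving is in effect and Galvand Coast is at UTC−08:30.
20:55 UTC − 8h30m = 12:25 Galvand Coast.

12:25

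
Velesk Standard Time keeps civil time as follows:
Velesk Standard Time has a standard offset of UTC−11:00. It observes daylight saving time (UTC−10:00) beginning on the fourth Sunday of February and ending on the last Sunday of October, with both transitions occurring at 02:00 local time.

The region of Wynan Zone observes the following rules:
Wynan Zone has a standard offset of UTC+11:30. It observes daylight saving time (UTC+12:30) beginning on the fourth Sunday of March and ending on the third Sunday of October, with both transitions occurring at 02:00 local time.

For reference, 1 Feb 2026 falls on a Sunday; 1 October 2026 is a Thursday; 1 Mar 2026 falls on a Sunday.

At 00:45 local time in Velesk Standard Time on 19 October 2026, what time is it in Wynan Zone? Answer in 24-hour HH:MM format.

22:15

1 February 2026 is a Sunday, so the first Sunday is February 1 and the fourth is February 22.
1 October 2026 is a Thursday, so Sundays fall on 4, 11, 18, 25; the last is October 25.
Daylight saving runs 22 February – 25 October; 19 October 2026 is inside that window, so Velesk Standard Time is at UTC−10:00.
00:45 Velesk Standard Time + 10h = 10:45 UTC.
1 March 2026 is a Sunday, so the first Sunday is March 1 and the fourth is March 22.
1 October 2026 is a Thursday, so the first Sunday is October 4 and the third is October 18.
At the standard offset (UTC+11:30), 10:45 UTC + 11h30m = 22:15 Wynan Zone standard time.
The standard-time date in Wynan Zone, 19 October 2026, does not fall between 22 March and 18 October, so daylight saving is not in effect and Wynan Zone is at UTC+11:30.
10:45 UTC + 11h30m = 22:15 Wynan Zone.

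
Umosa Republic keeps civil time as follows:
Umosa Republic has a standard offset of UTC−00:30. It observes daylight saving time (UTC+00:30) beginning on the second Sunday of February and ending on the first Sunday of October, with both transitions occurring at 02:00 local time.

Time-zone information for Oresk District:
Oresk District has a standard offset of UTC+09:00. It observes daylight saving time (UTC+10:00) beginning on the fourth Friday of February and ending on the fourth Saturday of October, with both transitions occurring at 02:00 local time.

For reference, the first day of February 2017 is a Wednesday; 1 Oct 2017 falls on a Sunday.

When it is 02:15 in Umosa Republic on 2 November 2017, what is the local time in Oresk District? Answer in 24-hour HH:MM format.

1 February 2017 is a Wednesday, so the first Sunday is February 5 and the second is February 12.
1 October 2017 is a Sunday, so the first Sunday is October 1.
2 November 2017 is outside the daylight-saving period (12 February – 1 October), so Umosa Republic is on standard time, UTC−00:30.
02:15 Umosa Republic + 0h30m = 02:45 UTC.
1 February 2017 is a Wednesday, so the first Friday is February 3 and the fourth is February 24.
1 October 2017 is a Sunday, so the first Saturday is October 7 and the fourth is October 28.
At the standard offset (UTC+09:00), 02:45 UTC + 9h = 11:45 Oresk District standard time.
Daylight saving runs 24 February – 28 October; the standard-time date in Oresk District, 2 November 2017, is outside that window, so Oresk District is on standard time at UTC+09:00.
02:45 UTC + 9h = 11:45 Oresk District.

11:45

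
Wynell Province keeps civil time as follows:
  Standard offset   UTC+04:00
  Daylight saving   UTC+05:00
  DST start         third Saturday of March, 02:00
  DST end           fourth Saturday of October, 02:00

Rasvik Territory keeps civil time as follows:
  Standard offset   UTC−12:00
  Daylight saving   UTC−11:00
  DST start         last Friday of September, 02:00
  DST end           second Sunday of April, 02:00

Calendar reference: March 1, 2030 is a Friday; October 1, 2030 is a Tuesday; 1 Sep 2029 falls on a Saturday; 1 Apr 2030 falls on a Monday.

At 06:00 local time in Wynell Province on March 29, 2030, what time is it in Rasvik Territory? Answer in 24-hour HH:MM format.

14:00

1 March 2030 is a Friday, so the first Saturday is March 2 and the third is March 16.
1 October 2030 is a Tuesday, so the first Saturday is October 5 and the fourth is October 26.
March 29, 2030 lies within the daylight-saving period (16 March – 26 October), so Wynell Province is on daylight time, UTC+05:00.
06:00 Wynell Province − 5h = 01:00 UTC.
1 September 2029 is a Saturday, so Fridays fall on 7, 14, 21, 28; the last is September 28.
1 April 2030 is a Monday, so the first Sunday is April 7 and the second is April 14.
At the standard offset (UTC−12:00), 01:00 UTC − 12h = 13:00 Rasvik Territory standard time (rolling into the previous day, 28 March 2030).
Daylight saving runs 28 September 2029 – 14 April 2030; the standard-time date in Rasvik Territory, March 28, 2030, is inside that window, so Rasvik Territory is at UTC−11:00.
01:00 UTC − 11h = 14:00 Rasvik Territory (rolling into the previous day, 28 March 2030).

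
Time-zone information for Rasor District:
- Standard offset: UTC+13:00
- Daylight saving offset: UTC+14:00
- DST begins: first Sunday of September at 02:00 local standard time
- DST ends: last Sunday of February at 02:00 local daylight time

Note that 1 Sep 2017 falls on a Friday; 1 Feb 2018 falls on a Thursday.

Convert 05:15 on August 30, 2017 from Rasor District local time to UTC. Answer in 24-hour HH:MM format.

1 September 2017 is a Friday, so the first Sunday is September 3.
1 February 2018 is a Thursday, so Sundays fall on 4, 11, 18, 25; the last is February 25.
August 30, 2017 is outside the daylight-saving period (3 September 2017 – 25 February 2018), so Rasor District is on standard time, UTC+13:00.
05:15 local − 13h = 16:15 UTC (rolling into the previous day, 29 August 2017).

16:15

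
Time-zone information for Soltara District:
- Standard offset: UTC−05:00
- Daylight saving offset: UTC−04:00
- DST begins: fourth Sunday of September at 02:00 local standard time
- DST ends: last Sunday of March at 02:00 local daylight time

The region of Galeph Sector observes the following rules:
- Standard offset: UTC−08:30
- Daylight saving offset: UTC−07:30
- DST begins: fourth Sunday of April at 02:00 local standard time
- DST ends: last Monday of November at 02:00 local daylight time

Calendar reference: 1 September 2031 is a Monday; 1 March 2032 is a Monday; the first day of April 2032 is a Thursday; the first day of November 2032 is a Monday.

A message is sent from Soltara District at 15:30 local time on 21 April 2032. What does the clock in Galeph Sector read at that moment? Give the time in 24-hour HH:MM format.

1 September 2031 is a Monday, so the first Sunday is September 7 and the fourth is September 28.
1 March 2032 is a Monday, so Sundays fall on 7, 14, 21, 28; the last is March 28.
21 April 2032 does not fall between 28 September 2031 and 28 March 2032, so daylight saving is not in effect and Soltara District is at UTC−05:00.
15:30 Soltara District + 5h = 20:30 UTC.
1 April 2032 is a Thursday, so the first Sunday is April 4 and the fourth is April 25.
1 November 2032 is a Monday, so Mondays fall on 1, 8, 15, 22, 29; the last is November 29.
At the standard offset (UTC−08:30), 20:30 UTC − 8h30m = 12:00 Galeph Sector standard time.
Daylight saving runs 25 April – 29 November; the standard-time date in Galeph Sector, 21 April 2032, is outside that window, so Galeph Sector is on standard time at UTC−08:30.
20:30 UTC − 8h30m = 12:00 Galeph Sector.

12:00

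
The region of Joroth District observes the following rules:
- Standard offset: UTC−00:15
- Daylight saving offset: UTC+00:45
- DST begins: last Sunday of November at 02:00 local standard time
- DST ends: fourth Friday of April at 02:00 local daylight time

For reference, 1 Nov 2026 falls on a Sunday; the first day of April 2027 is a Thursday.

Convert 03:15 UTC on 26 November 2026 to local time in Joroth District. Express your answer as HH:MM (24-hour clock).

1 November 2026 is a Sunday, so Sundays fall on 1, 8, 15, 22, 29; the last is November 29.
1 April 2027 is a Thursday, so the first Friday is April 2 and the fourth is April 23.
At the standard offset (UTC−00:15), 03:15 UTC − 0h15m = 03:00 Joroth District standard time.
Daylight saving runs 29 November 2026 – 23 April 2027; the standard-time date in Joroth District, 26 November 2026, is outside that window, so Joroth District is on standard time at UTC−00:15.
03:15 UTC − 0h15m = 03:00 local.

03:00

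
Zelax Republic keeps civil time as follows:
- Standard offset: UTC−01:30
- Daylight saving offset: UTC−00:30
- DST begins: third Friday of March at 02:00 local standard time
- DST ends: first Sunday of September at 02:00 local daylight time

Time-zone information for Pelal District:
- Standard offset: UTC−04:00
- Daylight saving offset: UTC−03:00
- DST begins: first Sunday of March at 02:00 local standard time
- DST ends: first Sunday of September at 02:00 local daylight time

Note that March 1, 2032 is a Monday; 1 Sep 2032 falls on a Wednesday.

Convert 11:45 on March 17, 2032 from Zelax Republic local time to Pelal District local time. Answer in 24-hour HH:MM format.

10:15

1 March 2032 is a Monday, so the first Friday is March 5 and the third is March 19.
1 September 2032 is a Wednesday, so the first Sunday is September 5.
March 17, 2032 does not fall between 19 March and 5 September, so daylight saving is not in effect and Zelax Republic is at UTC−01:30.
11:45 Zelax Republic + 1h30m = 13:15 UTC.
1 March 2032 is a Monday, so the first Sunday is March 7.
1 September 2032 is a Wednesday, so the first Sunday is September 5.
At the standard offset (UTC−04:00), 13:15 UTC − 4h = 09:15 Pelal District standard time.
Daylight saving runs 7 March – 5 September; the standard-time date in Pelal District, March 17, 2032, is inside that window, so Pelal District is at UTC−03:00.
13:15 UTC − 3h = 10:15 Pelal District.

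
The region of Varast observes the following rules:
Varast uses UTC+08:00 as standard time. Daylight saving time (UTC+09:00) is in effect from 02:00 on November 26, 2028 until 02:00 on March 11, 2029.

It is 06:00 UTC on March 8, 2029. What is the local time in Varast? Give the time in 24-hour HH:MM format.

At the standard offset (UTC+08:00), 06:00 UTC + 8h = 14:00 Varast standard time.
The standard-time date in Varast, March 8, 2029, falls between 26 November 2028 and 11 March 2029, so daylight saving is in effect and Varast is at UTC+09:00.
06:00 UTC + 9h = 15:00 local.

15:00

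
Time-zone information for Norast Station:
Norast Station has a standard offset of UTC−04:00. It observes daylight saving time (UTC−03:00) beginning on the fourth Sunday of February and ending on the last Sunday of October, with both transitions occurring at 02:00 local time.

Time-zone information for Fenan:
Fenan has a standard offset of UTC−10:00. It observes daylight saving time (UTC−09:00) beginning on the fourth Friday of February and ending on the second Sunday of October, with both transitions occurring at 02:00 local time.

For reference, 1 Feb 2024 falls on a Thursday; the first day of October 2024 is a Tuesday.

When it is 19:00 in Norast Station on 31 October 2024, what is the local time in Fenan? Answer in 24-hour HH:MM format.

13:00

1 February 2024 is a Thursday, so the first Sunday is February 4 and the fourth is February 25.
1 October 2024 is a Tuesday, so Sundays fall on 6, 13, 20, 27; the last is October 27.
31 October 2024 does not fall between 25 February and 27 October, so daylight saving is not in effect and Norast Station is at UTC−04:00.
19:00 Norast Station + 4h = 23:00 UTC.
1 February 2024 is a Thursday, so the first Friday is February 2 and the fourth is February 23.
1 October 2024 is a Tuesday, so the first Sunday is October 6 and the second is October 13.
At the standard offset (UTC−10:00), 23:00 UTC − 10h = 13:00 Fenan standard time.
Daylight saving runs 23 February – 13 October; the standard-time date in Fenan, 31 October 2024, is outside that window, so Fenan is on standard time at UTC−10:00.
23:00 UTC − 10h = 13:00 Fenan.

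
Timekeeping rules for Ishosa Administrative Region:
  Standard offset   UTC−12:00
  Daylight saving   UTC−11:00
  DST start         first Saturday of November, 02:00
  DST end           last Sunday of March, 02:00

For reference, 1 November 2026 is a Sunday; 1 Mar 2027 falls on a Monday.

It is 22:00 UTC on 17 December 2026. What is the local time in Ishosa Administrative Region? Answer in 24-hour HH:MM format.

11:00

1 November 2026 is a Sunday, so the first Saturday is November 7.
1 March 2027 is a Monday, so Sundays fall on 7, 14, 21, 28; the last is March 28.
At the standard offset (UTC−12:00), 22:00 UTC − 12h = 10:00 Ishosa Administrative Region standard time.
The standard-time date in Ishosa Administrative Region, 17 December 2026, lies within the daylight-saving period (7 November 2026 – 28 March 2027), so Ishosa Administrative Region is on daylight time, UTC−11:00.
22:00 UTC − 11h = 11:00 local.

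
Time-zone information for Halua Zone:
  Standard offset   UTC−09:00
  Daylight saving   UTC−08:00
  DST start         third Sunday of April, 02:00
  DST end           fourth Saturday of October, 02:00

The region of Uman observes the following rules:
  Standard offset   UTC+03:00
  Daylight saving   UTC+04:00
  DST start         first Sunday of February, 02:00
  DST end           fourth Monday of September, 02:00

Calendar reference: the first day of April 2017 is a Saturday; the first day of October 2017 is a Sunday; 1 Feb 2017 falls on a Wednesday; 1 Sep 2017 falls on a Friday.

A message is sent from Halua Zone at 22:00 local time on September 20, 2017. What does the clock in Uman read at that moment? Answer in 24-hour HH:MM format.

10:00

1 April 2017 is a Saturday, so the first Sunday is April 2 and the third is April 16.
1 October 2017 is a Sunday, so the first Saturday is October 7 and the fourth is October 28.
Daylight saving runs 16 April – 28 October; September 20, 2017 is inside that window, so Halua Zone is at UTC−08:00.
22:00 Halua Zone + 8h = 06:00 UTC (rolling into the next day, 21 September 2017).
1 February 2017 is a Wednesday, so the first Sunday is February 5.
1 September 2017 is a Friday, so the first Monday is September 4 and the fourth is September 25.
At the standard offset (UTC+03:00), 06:00 UTC + 3h = 09:00 Uman standard time.
Daylight saving runs 5 February – 25 September; the standard-time date in Uman, September 21, 2017, is inside that window, so Uman is at UTC+04:00.
06:00 UTC + 4h = 10:00 Uman.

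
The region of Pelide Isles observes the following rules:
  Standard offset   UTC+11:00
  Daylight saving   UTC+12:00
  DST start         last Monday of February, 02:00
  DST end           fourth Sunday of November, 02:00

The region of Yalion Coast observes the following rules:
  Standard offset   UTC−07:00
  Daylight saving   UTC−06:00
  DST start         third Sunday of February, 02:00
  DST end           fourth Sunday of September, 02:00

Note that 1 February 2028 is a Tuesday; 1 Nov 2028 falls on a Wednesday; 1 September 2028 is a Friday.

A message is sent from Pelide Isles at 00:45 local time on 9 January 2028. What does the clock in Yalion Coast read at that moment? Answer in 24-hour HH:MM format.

06:45

1 February 2028 is a Tuesday, so Mondays fall on 7, 14, 21, 28; the last is February 28.
1 November 2028 is a Wednesday, so the first Sunday is November 5 and the fourth is November 26.
9 January 2028 is outside the daylight-saving period (28 February – 26 November), so Pelide Isles is on standard time, UTC+11:00.
00:45 Pelide Isles − 11h = 13:45 UTC (rolling into the previous day, 8 January 2028).
1 February 2028 is a Tuesday, so the first Sunday is February 6 and the third is February 20.
1 September 2028 is a Friday, so the first Sunday is September 3 and the fourth is September 24.
At the standard offset (UTC−07:00), 13:45 UTC − 7h = 06:45 Yalion Coast standard time.
Daylight saving runs 20 February – 24 September; the standard-time date in Yalion Coast, 8 January 2028, is outside that window, so Yalion Coast is on standard time at UTC−07:00.
13:45 UTC − 7h = 06:45 Yalion Coast.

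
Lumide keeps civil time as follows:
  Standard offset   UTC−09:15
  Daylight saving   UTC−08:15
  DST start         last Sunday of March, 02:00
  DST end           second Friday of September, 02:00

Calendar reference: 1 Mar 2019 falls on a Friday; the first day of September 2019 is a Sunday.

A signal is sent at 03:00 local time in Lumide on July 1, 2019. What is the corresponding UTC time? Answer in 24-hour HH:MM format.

11:15

1 March 2019 is a Friday, so Sundays fall on 3, 10, 17, 24, 31; the last is March 31.
1 September 2019 is a Sunday, so the first Friday is September 6 and the second is September 13.
July 1, 2019 lies within the daylight-saving period (31 March – 13 September), so Lumide is on daylight time, UTC−08:15.
03:00 local + 8h15m = 11:15 UTC.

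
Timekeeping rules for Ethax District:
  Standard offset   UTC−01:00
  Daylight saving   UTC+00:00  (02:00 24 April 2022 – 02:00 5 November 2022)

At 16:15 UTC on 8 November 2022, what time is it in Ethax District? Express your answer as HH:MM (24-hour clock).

15:15

At the standard offset (UTC−01:00), 16:15 UTC − 1h = 15:15 Ethax District standard time.
The standard-time date in Ethax District, 8 November 2022, is outside the daylight-saving period (24 April – 5 November), so Ethax District is on standard time, UTC−01:00.
16:15 UTC − 1h = 15:15 local.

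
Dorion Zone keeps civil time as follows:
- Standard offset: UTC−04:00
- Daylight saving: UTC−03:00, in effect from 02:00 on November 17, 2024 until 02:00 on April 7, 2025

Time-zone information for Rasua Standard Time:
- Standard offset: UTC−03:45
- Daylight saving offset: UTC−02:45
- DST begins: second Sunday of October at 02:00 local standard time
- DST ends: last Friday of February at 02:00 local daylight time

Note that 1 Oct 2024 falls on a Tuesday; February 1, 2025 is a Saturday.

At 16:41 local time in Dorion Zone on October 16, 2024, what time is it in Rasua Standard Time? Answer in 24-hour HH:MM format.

Daylight saving runs 17 November 2024 – 7 April 2025; October 16, 2024 is outside that window, so Dorion Zone is on standard time at UTC−04:00.
16:41 Dorion Zone + 4h = 20:41 UTC.
1 October 2024 is a Tuesday, so the first Sunday is October 6 and the second is October 13.
1 February 2025 is a Saturday, so Fridays fall on 7, 14, 21, 28; the last is February 28.
At the standard offset (UTC−03:45), 20:41 UTC − 3h45m = 16:56 Rasua Standard Time standard time.
The standard-time date in Rasua Standard Time, October 16, 2024, falls between 13 October 2024 and 28 February 2025, so daylight saving is in effect and Rasua Standard Time is at UTC−02:45.
20:41 UTC − 2h45m = 17:56 Rasua Standard Time.

17:56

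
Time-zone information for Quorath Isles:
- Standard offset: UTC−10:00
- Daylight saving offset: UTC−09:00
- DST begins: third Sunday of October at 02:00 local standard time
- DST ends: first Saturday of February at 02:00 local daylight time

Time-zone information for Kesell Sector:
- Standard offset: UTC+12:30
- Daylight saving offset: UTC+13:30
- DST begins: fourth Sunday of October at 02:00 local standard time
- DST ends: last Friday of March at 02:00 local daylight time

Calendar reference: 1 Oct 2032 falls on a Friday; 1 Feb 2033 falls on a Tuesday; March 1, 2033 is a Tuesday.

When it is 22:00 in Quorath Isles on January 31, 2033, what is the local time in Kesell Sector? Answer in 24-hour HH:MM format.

1 October 2032 is a Friday, so the first Sunday is October 3 and the third is October 17.
1 February 2033 is a Tuesday, so the first Saturday is February 5.
January 31, 2033 lies within the daylight-saving period (17 October 2032 – 5 February 2033), so Quorath Isles is on daylight time, UTC−09:00.
22:00 Quorath Isles + 9h = 07:00 UTC (rolling into the next day, 1 February 2033).
1 October 2032 is a Friday, so the first Sunday is October 3 and the fourth is October 24.
1 March 2033 is a Tuesday, so Fridays fall on 4, 11, 18, 25; the last is March 25.
At the standard offset (UTC+12:30), 07:00 UTC + 12h30m = 19:30 Kesell Sector standard time.
Daylight saving runs 24 October 2032 – 25 March 2033; the standard-time date in Kesell Sector, February 1, 2033, is inside that window, so Kesell Sector is at UTC+13:30.
07:00 UTC + 13h30m = 20:30 Kesell Sector.

20:30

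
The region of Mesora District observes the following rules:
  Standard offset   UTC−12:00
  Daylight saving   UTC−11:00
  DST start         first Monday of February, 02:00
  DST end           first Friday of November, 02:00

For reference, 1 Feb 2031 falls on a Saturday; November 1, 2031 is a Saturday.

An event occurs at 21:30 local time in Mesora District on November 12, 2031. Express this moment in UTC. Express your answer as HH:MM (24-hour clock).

09:30

1 February 2031 is a Saturday, so the first Monday is February 3.
1 November 2031 is a Saturday, so the first Friday is November 7.
November 12, 2031 is outside the daylight-saving period (3 February – 7 November), so Mesora District is on standard time, UTC−12:00.
21:30 local + 12h = 09:30 UTC (rolling into the next day, 13 November 2031).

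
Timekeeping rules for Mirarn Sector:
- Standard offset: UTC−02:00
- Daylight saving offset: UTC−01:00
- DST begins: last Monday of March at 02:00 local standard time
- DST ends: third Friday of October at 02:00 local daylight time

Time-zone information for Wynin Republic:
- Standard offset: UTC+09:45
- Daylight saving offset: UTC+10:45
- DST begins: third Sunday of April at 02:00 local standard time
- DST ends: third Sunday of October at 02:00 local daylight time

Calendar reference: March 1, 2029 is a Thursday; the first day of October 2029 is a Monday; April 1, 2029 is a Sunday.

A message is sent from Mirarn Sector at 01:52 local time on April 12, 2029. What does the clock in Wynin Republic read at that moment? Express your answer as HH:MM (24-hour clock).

1 March 2029 is a Thursday, so Mondays fall on 5, 12, 19, 26; the last is March 26.
1 October 2029 is a Monday, so the first Friday is October 5 and the third is October 19.
April 12, 2029 lies within the daylight-saving period (26 March – 19 October), so Mirarn Sector is on daylight time, UTC−01:00.
01:52 Mirarn Sector + 1h = 02:52 UTC.
1 April 2029 is a Sunday, so the first Sunday is April 1 and the third is April 15.
1 October 2029 is a Monday, so the first Sunday is October 7 and the third is October 21.
At the standard offset (UTC+09:45), 02:52 UTC + 9h45m = 12:37 Wynin Republic standard time.
The standard-time date in Wynin Republic, April 12, 2029, is outside the daylight-saving period (15 April – 21 October), so Wynin Republic is on standard time, UTC+09:45.
02:52 UTC + 9h45m = 12:37 Wynin Republic.

12:37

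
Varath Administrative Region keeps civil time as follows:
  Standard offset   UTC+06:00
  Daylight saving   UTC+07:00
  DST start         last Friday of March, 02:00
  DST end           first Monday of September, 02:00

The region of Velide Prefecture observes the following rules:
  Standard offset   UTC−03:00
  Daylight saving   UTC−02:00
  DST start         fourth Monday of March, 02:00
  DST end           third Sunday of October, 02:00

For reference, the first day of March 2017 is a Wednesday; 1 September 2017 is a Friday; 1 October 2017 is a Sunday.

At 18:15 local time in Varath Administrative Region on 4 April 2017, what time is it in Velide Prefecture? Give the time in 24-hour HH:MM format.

1 March 2017 is a Wednesday, so Fridays fall on 3, 10, 17, 24, 31; the last is March 31.
1 September 2017 is a Friday, so the first Monday is September 4.
4 April 2017 falls between 31 March and 4 September, so daylight saving is in effect and Varath Administrative Region is at UTC+07:00.
18:15 Varath Administrative Region − 7h = 11:15 UTC.
1 March 2017 is a Wednesday, so the first Monday is March 6 and the fourth is March 27.
1 October 2017 is a Sunday, so the first Sunday is October 1 and the third is October 15.
At the standard offset (UTC−03:00), 11:15 UTC − 3h = 08:15 Velide Prefecture standard time.
The standard-time date in Velide Prefecture, 4 April 2017, falls between 27 March and 15 October, so daylight saving is in effect and Velide Prefecture is at UTC−02:00.
11:15 UTC − 2h = 09:15 Velide Prefecture.

09:15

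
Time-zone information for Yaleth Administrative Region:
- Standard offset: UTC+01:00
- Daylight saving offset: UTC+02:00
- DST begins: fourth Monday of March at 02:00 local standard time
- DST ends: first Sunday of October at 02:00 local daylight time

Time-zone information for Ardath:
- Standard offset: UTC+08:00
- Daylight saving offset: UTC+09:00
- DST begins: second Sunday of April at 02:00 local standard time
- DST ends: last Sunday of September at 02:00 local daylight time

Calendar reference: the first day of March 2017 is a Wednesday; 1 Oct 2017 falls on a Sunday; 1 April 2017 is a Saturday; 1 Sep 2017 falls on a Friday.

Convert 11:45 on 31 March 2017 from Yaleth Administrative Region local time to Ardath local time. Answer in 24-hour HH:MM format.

1 March 2017 is a Wednesday, so the first Monday is March 6 and the fourth is March 27.
1 October 2017 is a Sunday, so the first Sunday is October 1.
Daylight saving runs 27 March – 1 October; 31 March 2017 is inside that window, so Yaleth Administrative Region is at UTC+02:00.
11:45 Yaleth Administrative Region − 2h = 09:45 UTC.
1 April 2017 is a Saturday, so the first Sunday is April 2 and the second is April 9.
1 September 2017 is a Friday, so Sundays fall on 3, 10, 17, 24; the last is September 24.
At the standard offset (UTC+08:00), 09:45 UTC + 8h = 17:45 Ardath standard time.
The standard-time date in Ardath, 31 March 2017, is outside the daylight-saving period (9 April – 24 September), so Ardath is on standard time, UTC+08:00.
09:45 UTC + 8h = 17:45 Ardath.

17:45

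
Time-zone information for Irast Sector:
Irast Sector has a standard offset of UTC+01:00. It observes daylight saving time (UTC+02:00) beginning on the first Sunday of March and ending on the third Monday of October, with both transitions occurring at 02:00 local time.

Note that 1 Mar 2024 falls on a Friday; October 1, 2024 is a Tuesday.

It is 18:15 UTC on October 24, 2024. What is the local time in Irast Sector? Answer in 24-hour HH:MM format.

19:15

1 March 2024 is a Friday, so the first Sunday is March 3.
1 October 2024 is a Tuesday, so the first Monday is October 7 and the third is October 21.
At the standard offset (UTC+01:00), 18:15 UTC + 1h = 19:15 Irast Sector standard time.
The standard-time date in Irast Sector, October 24, 2024, does not fall between 3 March and 21 October, so daylight saving is not in effect and Irast Sector is at UTC+01:00.
18:15 UTC + 1h = 19:15 local.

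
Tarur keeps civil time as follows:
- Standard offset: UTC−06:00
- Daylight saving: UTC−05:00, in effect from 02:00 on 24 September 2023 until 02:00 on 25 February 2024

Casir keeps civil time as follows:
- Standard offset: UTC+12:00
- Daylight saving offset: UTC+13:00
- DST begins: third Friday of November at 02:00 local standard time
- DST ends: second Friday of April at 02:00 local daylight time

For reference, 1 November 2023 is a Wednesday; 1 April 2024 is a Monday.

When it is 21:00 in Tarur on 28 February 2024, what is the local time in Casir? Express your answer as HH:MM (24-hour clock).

28 February 2024 is outside the daylight-saving period (24 September 2023 – 25 February 2024), so Tarur is on standard time, UTC−06:00.
21:00 Tarur + 6h = 03:00 UTC (rolling into the next day, 29 February 2024).
1 November 2023 is a Wednesday, so the first Friday is November 3 and the third is November 17.
1 April 2024 is a Monday, so the first Friday is April 5 and the second is April 12.
At the standard offset (UTC+12:00), 03:00 UTC + 12h = 15:00 Casir standard time.
Daylight saving runs 17 November 2023 – 12 April 2024; the standard-time date in Casir, 29 February 2024, is inside that window, so Casir is at UTC+13:00.
03:00 UTC + 13h = 16:00 Casir.

16:00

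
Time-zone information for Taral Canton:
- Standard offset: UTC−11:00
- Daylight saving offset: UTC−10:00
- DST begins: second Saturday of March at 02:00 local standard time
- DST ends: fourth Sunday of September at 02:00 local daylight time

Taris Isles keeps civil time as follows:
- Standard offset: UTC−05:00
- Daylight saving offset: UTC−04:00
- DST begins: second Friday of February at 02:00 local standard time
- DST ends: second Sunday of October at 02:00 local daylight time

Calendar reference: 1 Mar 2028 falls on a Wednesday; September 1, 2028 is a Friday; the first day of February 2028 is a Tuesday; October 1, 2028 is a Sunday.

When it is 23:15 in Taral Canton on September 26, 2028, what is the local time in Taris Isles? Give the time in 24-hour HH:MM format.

06:15

1 March 2028 is a Wednesday, so the first Saturday is March 4 and the second is March 11.
1 September 2028 is a Friday, so the first Sunday is September 3 and the fourth is September 24.
Daylight saving runs 11 March – 24 September; September 26, 2028 is outside that window, so Taral Canton is on standard time at UTC−11:00.
23:15 Taral Canton + 11h = 10:15 UTC (rolling into the next day, 27 September 2028).
1 February 2028 is a Tuesday, so the first Friday is February 4 and the second is February 11.
1 October 2028 is a Sunday, so the first Sunday is October 1 and the second is October 8.
At the standard offset (UTC−05:00), 10:15 UTC − 5h = 05:15 Taris Isles standard time.
Daylight saving runs 11 February – 8 October; the standard-time date in Taris Isles, September 27, 2028, is inside that window, so Taris Isles is at UTC−04:00.
10:15 UTC − 4h = 06:15 Taris Isles.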